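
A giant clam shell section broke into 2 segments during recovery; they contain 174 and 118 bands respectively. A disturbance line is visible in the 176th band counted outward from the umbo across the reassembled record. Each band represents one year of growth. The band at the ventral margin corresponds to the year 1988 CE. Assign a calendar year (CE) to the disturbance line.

1872 CE

Total bands = 174 + 118 = 292.
Between band 176 and the ventral margin there are 292 − 176 = 116 bands.
1988 − 116 = 1872 CE.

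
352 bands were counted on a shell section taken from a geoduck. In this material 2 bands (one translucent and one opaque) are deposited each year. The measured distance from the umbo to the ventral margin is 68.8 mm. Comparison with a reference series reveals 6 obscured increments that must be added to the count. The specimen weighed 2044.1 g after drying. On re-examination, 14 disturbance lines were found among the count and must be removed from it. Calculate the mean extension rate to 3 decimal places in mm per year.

After corrections the count is 352 − 14 + 6 = 344 bands.
344 bands at 2 per year is 344 / 2 = 172 years.
68.8 mm over 172 years gives 68.8 / 172 ≈ 0.400 mm per year.

0.400 mm per year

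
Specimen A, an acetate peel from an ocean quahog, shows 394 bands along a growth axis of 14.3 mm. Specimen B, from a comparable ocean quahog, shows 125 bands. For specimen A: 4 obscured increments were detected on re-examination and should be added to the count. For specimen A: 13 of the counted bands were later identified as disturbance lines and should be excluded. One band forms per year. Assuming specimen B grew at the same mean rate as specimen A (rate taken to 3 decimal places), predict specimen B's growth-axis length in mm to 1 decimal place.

4.6 mm

Specimen A: after corrections the count is 394 − 13 + 4 = 385 bands.
A: 14.3 mm over 385 years gives 14.3 / 385 ≈ 0.037 mm/yr.
For B, 0.037 mm/year × 125 years = 4.6 mm.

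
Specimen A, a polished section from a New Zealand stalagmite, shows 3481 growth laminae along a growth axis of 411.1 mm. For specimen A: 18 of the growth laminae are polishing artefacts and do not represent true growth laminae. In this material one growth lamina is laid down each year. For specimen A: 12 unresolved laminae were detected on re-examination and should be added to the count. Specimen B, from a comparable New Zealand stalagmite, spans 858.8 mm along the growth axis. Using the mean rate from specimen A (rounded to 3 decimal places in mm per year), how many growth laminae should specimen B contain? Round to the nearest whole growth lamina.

7278 growth laminae

Specimen A: after corrections the count is 3481 − 18 + 12 = 3475 growth laminae.
A: Mean rate = 411.1 mm / 3475 years ≈ 0.118 mm/year.
For B, 858.8 / 0.118 = 7277.97 years ≈ 7278 growth laminae.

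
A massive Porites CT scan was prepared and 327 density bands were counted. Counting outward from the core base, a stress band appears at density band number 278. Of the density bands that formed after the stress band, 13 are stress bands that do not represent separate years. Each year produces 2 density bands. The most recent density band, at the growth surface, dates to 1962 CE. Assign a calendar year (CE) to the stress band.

1944 CE

Between density band 278 and the growth surface there are 327 − 278 = 49 density bands.
Removing the 13 false density bands leaves 49 − 13 = 36 true density bands beyond the stress band.
With 2 density bands per year, 36 / 2 = 18 years.
Counting back 18 years from 1962 CE places the stress band in 1962 − 18 = 1944 CE.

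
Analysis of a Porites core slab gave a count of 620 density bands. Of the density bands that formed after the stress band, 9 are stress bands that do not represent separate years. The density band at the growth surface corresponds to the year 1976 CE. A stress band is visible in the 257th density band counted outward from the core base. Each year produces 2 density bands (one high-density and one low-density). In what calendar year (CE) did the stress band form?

1799 CE

The stress band sits at density band 257 from the core base, so 620 − 257 = 363 density bands formed after it.
Removing the 9 false density bands leaves 363 − 9 = 354 true density bands beyond the stress band.
With 2 density bands per year, 354 / 2 = 177 years.
The density band at the growth surface is 1976 CE, so the stress band dates to 1976 − 177 = 1799 CE.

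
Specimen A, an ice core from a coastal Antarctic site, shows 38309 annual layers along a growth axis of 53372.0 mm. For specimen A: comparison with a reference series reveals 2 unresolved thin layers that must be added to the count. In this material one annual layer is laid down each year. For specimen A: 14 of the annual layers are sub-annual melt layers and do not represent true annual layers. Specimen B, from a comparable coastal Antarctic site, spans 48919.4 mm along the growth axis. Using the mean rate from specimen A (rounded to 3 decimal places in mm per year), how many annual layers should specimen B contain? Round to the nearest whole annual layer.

Specimen A: adjusted count: 38309 − 14 + 2 = 38297 annual layers.
A: 53372.0 mm over 38297 years gives 53372.0 / 38297 ≈ 1.394 mm/yr.
For B, 48919.4 / 1.394 = 35092.83 years ≈ 35093 annual layers.

35093 annual layers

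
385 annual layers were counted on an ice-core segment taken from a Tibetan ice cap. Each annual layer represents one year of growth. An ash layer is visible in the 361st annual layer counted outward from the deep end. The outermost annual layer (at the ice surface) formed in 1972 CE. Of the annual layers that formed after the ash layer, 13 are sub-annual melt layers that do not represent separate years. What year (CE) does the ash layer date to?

1961 CE

The ash layer sits at annual layer 361 from the deep end, so 385 − 361 = 24 annual layers formed after it.
24 − 13 false = 11 true annual layers after the ash layer.
The annual layer at the ice surface is 1972 CE, so the ash layer dates to 1972 − 11 = 1961 CE.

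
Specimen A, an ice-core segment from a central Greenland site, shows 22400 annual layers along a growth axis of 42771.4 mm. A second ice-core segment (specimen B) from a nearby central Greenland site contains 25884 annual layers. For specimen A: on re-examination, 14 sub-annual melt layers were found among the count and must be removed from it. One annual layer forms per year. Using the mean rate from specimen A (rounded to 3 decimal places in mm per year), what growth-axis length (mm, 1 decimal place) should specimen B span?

Specimen A: true annual layer count = 22400 − 14 = 22386.
A: Mean rate = 42771.4 mm / 22386 years ≈ 1.911 mm/year.
Length of B = 1.911 × 25884 = 49464.3 mm.

49464.3 mm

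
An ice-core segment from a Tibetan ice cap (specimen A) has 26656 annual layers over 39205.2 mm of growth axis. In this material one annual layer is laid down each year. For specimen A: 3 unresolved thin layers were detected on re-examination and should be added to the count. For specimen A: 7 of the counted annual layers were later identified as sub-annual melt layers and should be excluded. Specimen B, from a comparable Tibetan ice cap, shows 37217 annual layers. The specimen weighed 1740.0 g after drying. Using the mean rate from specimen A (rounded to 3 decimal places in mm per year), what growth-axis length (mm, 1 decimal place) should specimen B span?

Specimen A: adjusted count: 26656 − 7 + 3 = 26652 annual layers.
A: 39205.2 mm over 26652 years gives 39205.2 / 26652 ≈ 1.471 mm per year.
For B, 1.471 mm/year × 37217 years = 54746.2 mm.

54746.2 mm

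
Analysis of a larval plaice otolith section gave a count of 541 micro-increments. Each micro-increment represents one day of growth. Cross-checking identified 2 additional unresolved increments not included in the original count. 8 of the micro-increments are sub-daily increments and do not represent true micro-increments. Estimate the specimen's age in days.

535 days

Correcting the raw count gives 541 − 8 + 2 = 535 true micro-increments.
At one micro-increment per day, that is 535 days.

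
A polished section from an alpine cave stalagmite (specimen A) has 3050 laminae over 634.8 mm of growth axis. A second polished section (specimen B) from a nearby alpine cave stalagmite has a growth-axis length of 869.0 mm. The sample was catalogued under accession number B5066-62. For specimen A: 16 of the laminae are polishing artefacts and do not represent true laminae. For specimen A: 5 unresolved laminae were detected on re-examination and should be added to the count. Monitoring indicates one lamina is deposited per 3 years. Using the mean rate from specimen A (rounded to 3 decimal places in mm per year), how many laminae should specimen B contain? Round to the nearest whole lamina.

Specimen A: adjusted count: 3050 − 16 + 5 = 3039 laminae.
Specimen A: at 3 years per lamina, 3039 × 3 = 9117 years.
A: Mean rate = 634.8 mm / 9117 years ≈ 0.070 mm per year.
Specimen B: 869.0 mm / 0.070 mm per year = 12414.29 years; at 3 years per lamina that is 12414.29 / 3 ≈ 4138 laminae.

4138 laminae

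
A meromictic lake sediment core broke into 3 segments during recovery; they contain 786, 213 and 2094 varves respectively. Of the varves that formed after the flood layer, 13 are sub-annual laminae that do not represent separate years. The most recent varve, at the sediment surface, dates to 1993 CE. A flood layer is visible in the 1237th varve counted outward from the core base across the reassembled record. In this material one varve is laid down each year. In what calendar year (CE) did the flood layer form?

150 CE

Total varves = 786 + 213 + 2094 = 3093.
Between varve 1237 and the sediment surface there are 3093 − 1237 = 1856 varves.
Excluding 13 false varves: 1856 − 13 = 1843.
Counting back 1843 years from 1993 CE places the flood layer in 1993 − 1843 = 150 CE.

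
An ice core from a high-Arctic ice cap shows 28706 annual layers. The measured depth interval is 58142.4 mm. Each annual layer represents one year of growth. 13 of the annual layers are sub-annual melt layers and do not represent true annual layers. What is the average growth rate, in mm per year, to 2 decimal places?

After corrections the count is 28706 − 13 = 28693 annual layers.
Mean rate = 58142.4 mm / 28693 years ≈ 2.03 mm per year.

2.03 mm per year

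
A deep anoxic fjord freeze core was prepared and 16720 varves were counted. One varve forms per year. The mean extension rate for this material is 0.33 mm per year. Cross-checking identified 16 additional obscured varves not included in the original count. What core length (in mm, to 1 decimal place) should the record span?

After corrections the count is 16720 + 16 = 16736 varves.
Length ≈ 0.33 × 16736 = 5522.9 mm.

5522.9 mm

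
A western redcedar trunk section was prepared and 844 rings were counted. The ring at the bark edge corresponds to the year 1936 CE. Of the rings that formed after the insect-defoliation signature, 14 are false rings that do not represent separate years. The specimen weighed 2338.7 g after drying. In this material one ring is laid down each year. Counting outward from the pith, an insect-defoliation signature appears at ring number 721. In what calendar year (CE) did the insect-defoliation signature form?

Between ring 721 and the bark edge there are 844 − 721 = 123 rings.
123 − 14 false = 109 true rings after the insect-defoliation signature.
1936 − 109 = 1827 CE.

1827 CE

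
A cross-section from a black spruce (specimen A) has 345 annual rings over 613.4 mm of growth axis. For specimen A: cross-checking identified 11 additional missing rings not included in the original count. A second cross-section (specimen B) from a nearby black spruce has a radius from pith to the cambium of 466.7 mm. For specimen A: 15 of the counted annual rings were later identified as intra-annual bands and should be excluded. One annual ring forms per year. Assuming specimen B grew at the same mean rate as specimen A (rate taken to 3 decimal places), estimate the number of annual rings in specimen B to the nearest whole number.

Specimen A: correcting the raw count gives 345 − 15 + 11 = 341 true annual rings.
A: Mean rate = 613.4 mm / 341 years ≈ 1.799 mm/year.
For B, 466.7 / 1.799 = 259.42 years ≈ 259 annual rings.

259 annual rings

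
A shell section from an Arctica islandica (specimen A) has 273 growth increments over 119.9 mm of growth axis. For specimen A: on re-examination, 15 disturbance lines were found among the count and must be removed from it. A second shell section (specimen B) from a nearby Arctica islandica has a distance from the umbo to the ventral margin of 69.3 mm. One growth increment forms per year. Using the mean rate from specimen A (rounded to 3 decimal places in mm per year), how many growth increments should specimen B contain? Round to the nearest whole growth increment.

Specimen A: adjusted count: 273 − 15 = 258 growth increments.
A: 119.9 mm over 258 years gives 119.9 / 258 ≈ 0.465 mm per year.
For B, 69.3 / 0.465 = 149.03 years ≈ 149 growth increments.

149 growth increments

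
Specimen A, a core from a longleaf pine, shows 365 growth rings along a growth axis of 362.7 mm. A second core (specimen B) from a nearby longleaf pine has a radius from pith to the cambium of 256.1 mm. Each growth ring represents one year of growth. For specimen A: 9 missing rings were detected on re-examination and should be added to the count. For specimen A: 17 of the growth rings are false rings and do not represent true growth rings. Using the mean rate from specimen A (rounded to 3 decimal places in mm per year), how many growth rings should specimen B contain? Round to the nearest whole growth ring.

252 growth rings

Specimen A: adjusted count: 365 − 17 + 9 = 357 growth rings.
A: Mean rate = 362.7 mm / 357 years ≈ 1.016 mm/year.
B spans 256.1 / 1.016 = 252.07 years ≈ 252 growth rings.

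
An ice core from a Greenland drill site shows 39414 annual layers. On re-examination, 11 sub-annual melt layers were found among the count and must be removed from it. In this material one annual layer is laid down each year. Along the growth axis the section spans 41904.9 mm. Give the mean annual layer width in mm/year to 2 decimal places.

Correcting the raw count gives 39414 − 11 = 39403 true annual layers.
Mean rate = 41904.9 mm / 39403 years ≈ 1.06 mm/year.

1.06 mm/year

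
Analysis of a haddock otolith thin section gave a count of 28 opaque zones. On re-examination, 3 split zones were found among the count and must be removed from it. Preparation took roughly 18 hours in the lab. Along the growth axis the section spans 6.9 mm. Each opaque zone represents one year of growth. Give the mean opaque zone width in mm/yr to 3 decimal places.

After corrections the count is 28 − 3 = 25 opaque zones.
Extension rate ≈ 6.9 / 25 = 0.276 mm/yr.

0.276 mm/yr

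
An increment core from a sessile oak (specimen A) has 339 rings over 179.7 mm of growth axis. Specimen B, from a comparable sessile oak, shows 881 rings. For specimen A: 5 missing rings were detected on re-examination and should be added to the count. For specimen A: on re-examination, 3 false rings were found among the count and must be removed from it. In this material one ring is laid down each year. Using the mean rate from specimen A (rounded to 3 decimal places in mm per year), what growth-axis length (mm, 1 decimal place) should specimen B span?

464.3 mm

Specimen A: true ring count = 339 − 3 + 5 = 341.
A: Extension rate ≈ 179.7 / 341 = 0.527 mm/yr.
B's length ≈ 0.527 × 881 = 464.3 mm.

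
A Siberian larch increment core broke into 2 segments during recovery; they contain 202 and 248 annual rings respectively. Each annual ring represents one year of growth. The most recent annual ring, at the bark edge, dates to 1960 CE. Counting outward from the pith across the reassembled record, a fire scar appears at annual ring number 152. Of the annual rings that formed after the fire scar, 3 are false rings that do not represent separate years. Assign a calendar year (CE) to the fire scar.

1665 CE

Total annual rings = 202 + 248 = 450.
Between annual ring 152 and the bark edge there are 450 − 152 = 298 annual rings.
298 − 3 false = 295 true annual rings after the fire scar.
1960 − 295 = 1665 CE.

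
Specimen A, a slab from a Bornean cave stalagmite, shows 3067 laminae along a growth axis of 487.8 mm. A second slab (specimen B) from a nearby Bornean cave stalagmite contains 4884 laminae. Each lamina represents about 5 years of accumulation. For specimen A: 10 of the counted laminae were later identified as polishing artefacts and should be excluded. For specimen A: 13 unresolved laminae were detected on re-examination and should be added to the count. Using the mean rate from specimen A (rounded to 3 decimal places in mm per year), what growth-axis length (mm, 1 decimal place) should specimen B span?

781.4 mm

Specimen A: after corrections the count is 3067 − 10 + 13 = 3070 laminae.
Specimen A: at 5 years per lamina, 3070 × 5 = 15350 years.
A: Extension rate ≈ 487.8 / 15350 = 0.032 mm/yr.
Specimen B: at 5 years per lamina, 4884 × 5 = 24420 years. For B, 0.032 mm/year × 24420 years = 781.4 mm.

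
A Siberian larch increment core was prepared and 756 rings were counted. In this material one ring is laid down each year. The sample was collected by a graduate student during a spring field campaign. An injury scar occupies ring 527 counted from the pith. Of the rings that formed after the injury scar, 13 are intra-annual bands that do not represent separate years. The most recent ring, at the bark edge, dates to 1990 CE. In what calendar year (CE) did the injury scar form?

1774 CE

The injury scar sits at ring 527 from the pith, so 756 − 527 = 229 rings formed after it.
Removing the 13 false rings leaves 229 − 13 = 216 true rings beyond the injury scar.
1990 − 216 = 1774 CE.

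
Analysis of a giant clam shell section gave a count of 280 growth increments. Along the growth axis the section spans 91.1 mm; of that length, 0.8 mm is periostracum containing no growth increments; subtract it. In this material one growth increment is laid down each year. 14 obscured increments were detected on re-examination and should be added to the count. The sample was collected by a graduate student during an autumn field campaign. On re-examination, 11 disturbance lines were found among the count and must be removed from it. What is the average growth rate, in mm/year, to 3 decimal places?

0.319 mm/year

Correcting the raw count gives 280 − 11 + 14 = 283 true growth increments.
Removing the 0.8 mm offcut leaves 91.1 − 0.8 = 90.3 mm.
90.3 mm over 283 years gives 90.3 / 283 ≈ 0.319 mm/year.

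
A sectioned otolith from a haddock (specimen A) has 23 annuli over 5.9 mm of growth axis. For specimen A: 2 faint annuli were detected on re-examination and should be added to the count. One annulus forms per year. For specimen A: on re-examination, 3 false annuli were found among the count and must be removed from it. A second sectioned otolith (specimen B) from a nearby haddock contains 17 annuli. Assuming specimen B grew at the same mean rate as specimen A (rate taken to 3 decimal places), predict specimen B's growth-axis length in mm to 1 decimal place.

Specimen A: after corrections the count is 23 − 3 + 2 = 22 annuli.
A: Extension rate ≈ 5.9 / 22 = 0.268 mm/yr.
Length of B = 0.268 × 17 = 4.6 mm.

4.6 mm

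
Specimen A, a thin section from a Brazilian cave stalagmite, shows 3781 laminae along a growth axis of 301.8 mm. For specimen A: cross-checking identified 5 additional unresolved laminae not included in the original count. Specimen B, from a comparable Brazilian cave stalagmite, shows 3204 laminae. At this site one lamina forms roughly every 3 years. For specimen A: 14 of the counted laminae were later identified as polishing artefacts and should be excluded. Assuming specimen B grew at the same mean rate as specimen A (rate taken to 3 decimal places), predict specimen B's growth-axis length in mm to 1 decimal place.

259.5 mm

Specimen A: correcting the raw count gives 3781 − 14 + 5 = 3772 true laminae.
Specimen A: 3772 laminae at 3 years each span 3772 × 3 = 11316 years.
A: 301.8 mm over 11316 years gives 301.8 / 11316 ≈ 0.027 mm/year.
Specimen B: at 3 years per lamina, 3204 × 3 = 9612 years. Length of B = 0.027 × 9612 = 259.5 mm.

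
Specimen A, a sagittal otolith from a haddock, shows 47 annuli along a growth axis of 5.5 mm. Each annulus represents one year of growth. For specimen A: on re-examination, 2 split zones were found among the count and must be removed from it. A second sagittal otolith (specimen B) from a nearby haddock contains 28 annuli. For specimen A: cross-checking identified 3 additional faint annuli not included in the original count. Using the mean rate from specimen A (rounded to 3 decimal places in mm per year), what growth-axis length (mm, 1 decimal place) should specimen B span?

Specimen A: after corrections the count is 47 − 2 + 3 = 48 annuli.
A: 5.5 mm over 48 years gives 5.5 / 48 ≈ 0.115 mm/yr.
Length of B = 0.115 × 28 = 3.2 mm.

3.2 mm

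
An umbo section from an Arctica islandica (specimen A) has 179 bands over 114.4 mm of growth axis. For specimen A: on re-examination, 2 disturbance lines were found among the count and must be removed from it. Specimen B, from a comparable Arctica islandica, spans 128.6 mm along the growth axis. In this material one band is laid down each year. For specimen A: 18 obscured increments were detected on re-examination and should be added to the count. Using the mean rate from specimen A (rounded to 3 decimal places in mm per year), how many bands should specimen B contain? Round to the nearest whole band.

Specimen A: true band count = 179 − 2 + 18 = 195.
A: 114.4 mm over 195 years gives 114.4 / 195 ≈ 0.587 mm/year.
Specimen B: 128.6 mm / 0.587 mm per year = 219.08 years ≈ 219 bands.

219 bands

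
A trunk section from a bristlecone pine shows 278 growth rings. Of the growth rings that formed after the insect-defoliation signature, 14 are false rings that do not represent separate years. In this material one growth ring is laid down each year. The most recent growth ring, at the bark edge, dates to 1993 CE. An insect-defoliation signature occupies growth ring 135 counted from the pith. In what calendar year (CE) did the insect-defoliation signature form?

278 − 135 = 143 growth rings lie beyond the insect-defoliation signature toward the bark edge.
Excluding 14 false growth rings: 143 − 14 = 129.
1993 − 129 = 1864 CE.

1864 CE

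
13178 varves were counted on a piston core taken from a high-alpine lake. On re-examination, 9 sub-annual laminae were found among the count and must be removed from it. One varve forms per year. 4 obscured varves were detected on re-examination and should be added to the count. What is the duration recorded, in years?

13173 years

True varve count = 13178 − 9 + 4 = 13173.
With a one-to-one varve periodicity this is 13173 years.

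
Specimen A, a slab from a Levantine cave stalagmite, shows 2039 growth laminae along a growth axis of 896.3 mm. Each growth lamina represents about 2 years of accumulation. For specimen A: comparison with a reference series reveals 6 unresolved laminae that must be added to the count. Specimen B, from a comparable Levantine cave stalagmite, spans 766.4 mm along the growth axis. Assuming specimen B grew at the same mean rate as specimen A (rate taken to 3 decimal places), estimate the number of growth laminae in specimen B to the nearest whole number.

1750 growth laminae

Specimen A: correcting the raw count gives 2039 + 6 = 2045 true growth laminae.
Specimen A: 2045 growth laminae at 2 years each span 2045 × 2 = 4090 years.
A: Mean rate = 896.3 mm / 4090 years ≈ 0.219 mm per year.
For B, 766.4 / 0.219 = 3499.54 years; at 2 years per growth lamina that is 3499.54 / 2 ≈ 1750 growth laminae.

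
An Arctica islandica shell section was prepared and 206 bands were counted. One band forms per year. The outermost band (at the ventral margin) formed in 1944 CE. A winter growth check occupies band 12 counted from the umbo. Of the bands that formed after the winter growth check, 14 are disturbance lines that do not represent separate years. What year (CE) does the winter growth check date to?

The winter growth check sits at band 12 from the umbo, so 206 − 12 = 194 bands formed after it.
Excluding 14 false bands: 194 − 14 = 180.
1944 − 180 = 1764 CE.

1764 CE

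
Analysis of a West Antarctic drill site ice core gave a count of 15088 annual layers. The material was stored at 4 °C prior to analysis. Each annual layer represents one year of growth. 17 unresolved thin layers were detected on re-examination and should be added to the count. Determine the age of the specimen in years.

15105 years

Correcting the raw count gives 15088 + 17 = 15105 true annual layers.
At one annual layer per year, that is 15105 years.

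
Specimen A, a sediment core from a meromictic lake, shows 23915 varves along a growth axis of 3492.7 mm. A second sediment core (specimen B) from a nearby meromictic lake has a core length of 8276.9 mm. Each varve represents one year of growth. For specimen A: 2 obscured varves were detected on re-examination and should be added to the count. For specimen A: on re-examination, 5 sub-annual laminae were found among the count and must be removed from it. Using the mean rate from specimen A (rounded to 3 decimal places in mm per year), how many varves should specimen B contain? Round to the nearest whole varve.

56691 varves

Specimen A: after corrections the count is 23915 − 5 + 2 = 23912 varves.
A: Mean rate = 3492.7 mm / 23912 years ≈ 0.146 mm/yr.
For B, 8276.9 / 0.146 = 56691.10 years ≈ 56691 varves.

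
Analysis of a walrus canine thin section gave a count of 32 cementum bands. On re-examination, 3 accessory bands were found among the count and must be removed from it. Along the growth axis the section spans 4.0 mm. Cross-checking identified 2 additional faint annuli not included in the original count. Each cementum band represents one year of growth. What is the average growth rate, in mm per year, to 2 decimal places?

0.13 mm per year

Adjusted count: 32 − 3 + 2 = 31 cementum bands.
Extension rate ≈ 4.0 / 31 = 0.13 mm per year.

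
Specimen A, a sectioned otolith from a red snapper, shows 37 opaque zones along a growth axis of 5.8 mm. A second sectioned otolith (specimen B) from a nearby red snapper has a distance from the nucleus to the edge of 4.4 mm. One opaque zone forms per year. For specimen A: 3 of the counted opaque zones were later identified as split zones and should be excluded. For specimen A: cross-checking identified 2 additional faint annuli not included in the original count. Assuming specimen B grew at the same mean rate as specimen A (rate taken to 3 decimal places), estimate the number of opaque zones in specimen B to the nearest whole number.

27 opaque zones

Specimen A: correcting the raw count gives 37 − 3 + 2 = 36 true opaque zones.
A: Mean rate = 5.8 mm / 36 years ≈ 0.161 mm/year.
Specimen B: 4.4 mm / 0.161 mm per year = 27.33 years ≈ 27 opaque zones.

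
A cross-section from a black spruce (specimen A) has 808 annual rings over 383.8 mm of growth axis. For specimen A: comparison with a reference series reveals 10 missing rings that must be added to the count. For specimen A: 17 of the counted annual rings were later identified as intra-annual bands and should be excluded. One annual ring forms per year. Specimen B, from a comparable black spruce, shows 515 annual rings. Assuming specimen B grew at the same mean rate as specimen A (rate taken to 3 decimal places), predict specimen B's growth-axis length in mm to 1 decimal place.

Specimen A: adjusted count: 808 − 17 + 10 = 801 annual rings.
A: Mean rate = 383.8 mm / 801 years ≈ 0.479 mm per year.
For B, 0.479 mm/year × 515 years = 246.7 mm.

246.7 mm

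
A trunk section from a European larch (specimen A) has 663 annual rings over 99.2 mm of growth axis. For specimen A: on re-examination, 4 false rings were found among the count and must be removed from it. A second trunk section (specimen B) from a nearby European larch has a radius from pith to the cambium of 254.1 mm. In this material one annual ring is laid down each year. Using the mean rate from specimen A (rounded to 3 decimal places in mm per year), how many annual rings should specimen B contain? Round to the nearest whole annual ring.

Specimen A: true annual ring count = 663 − 4 = 659.
A: Extension rate ≈ 99.2 / 659 = 0.151 mm/yr.
B spans 254.1 / 0.151 = 1682.78 years ≈ 1683 annual rings.

1683 annual rings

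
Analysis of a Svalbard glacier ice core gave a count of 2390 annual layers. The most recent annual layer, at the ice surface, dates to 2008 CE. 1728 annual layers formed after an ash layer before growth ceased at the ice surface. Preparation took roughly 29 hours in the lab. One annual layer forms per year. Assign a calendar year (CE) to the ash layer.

280 CE

1728 annual layers formed after the ash layer.
2008 − 1728 = 280 CE.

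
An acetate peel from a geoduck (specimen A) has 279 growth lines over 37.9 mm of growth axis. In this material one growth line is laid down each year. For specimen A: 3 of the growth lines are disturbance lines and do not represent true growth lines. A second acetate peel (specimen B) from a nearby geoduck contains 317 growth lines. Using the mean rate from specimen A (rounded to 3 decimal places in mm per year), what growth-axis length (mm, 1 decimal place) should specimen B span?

43.4 mm

Specimen A: adjusted count: 279 − 3 = 276 growth lines.
A: Extension rate ≈ 37.9 / 276 = 0.137 mm per year.
Length of B = 0.137 × 317 = 43.4 mm.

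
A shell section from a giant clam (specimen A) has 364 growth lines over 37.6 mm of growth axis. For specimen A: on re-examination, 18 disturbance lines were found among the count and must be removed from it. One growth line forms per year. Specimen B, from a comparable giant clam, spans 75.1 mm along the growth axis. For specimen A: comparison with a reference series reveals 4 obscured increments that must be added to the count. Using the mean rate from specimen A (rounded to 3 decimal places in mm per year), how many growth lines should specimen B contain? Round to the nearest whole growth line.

Specimen A: true growth line count = 364 − 18 + 4 = 350.
A: Mean rate = 37.6 mm / 350 years ≈ 0.107 mm/yr.
B spans 75.1 / 0.107 = 701.87 years ≈ 702 growth lines.

702 growth lines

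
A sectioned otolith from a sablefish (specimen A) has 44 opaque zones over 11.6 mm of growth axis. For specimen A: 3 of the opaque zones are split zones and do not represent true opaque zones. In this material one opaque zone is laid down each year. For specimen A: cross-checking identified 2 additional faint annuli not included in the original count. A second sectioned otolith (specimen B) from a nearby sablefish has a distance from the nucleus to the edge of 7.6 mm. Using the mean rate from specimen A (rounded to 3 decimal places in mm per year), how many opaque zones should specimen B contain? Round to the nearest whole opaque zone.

Specimen A: adjusted count: 44 − 3 + 2 = 43 opaque zones.
A: 11.6 mm over 43 years gives 11.6 / 43 ≈ 0.270 mm/yr.
B spans 7.6 / 0.270 = 28.15 years ≈ 28 opaque zones.

28 opaque zones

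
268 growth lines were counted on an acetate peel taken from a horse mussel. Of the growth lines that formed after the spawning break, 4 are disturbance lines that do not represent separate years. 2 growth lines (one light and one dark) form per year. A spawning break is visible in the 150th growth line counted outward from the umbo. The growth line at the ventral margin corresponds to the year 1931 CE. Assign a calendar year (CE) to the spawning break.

1874 CE

268 − 150 = 118 growth lines lie beyond the spawning break toward the ventral margin.
118 − 4 false = 114 true growth lines after the spawning break.
114 growth lines at 2 per year is 114 / 2 = 57 years.
Counting back 57 years from 1931 CE places the spawning break in 1931 − 57 = 1874 CE.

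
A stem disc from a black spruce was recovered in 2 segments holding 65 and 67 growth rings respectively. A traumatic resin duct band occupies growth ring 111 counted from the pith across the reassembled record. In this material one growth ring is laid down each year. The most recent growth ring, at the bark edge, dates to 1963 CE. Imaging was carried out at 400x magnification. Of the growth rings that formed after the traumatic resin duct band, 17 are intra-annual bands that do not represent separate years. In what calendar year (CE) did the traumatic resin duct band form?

1959 CE

Total growth rings = 65 + 67 = 132.
Between growth ring 111 and the bark edge there are 132 − 111 = 21 growth rings.
21 − 17 false = 4 true growth rings after the traumatic resin duct band.
Counting back 4 years from 1963 CE places the traumatic resin duct band in 1963 − 4 = 1959 CE.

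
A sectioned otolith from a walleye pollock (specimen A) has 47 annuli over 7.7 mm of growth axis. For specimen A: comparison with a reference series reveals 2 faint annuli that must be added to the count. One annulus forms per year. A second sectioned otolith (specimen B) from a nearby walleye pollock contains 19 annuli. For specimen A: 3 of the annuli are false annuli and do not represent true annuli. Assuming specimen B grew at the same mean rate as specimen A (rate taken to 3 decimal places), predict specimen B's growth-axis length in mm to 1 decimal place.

Specimen A: correcting the raw count gives 47 − 3 + 2 = 46 true annuli.
A: Extension rate ≈ 7.7 / 46 = 0.167 mm/year.
Length of B = 0.167 × 19 = 3.2 mm.

3.2 mm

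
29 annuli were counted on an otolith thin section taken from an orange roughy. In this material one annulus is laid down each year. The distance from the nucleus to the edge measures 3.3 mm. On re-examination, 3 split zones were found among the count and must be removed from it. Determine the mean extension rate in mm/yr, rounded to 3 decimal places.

0.127 mm/yr

Adjusted count: 29 − 3 = 26 annuli.
3.3 mm over 26 years gives 3.3 / 26 ≈ 0.127 mm/yr.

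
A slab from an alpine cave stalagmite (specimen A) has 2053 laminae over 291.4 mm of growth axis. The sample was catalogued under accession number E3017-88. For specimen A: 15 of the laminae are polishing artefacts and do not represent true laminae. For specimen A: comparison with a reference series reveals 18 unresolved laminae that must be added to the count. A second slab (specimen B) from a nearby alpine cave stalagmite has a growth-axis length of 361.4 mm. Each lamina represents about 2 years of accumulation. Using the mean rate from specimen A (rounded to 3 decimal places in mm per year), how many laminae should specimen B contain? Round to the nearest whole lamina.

Specimen A: true lamina count = 2053 − 15 + 18 = 2056.
Specimen A: at 2 years per lamina, 2056 × 2 = 4112 years.
A: Mean rate = 291.4 mm / 4112 years ≈ 0.071 mm/yr.
Specimen B: 361.4 mm / 0.071 mm per year = 5090.14 years; at 2 years per lamina that is 5090.14 / 2 ≈ 2545 laminae.

2545 laminae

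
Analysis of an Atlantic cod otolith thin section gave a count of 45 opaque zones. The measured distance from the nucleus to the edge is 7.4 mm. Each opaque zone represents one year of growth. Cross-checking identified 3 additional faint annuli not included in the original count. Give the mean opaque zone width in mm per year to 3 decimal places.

0.154 mm per year

True opaque zone count = 45 + 3 = 48.
Extension rate ≈ 7.4 / 48 = 0.154 mm per year.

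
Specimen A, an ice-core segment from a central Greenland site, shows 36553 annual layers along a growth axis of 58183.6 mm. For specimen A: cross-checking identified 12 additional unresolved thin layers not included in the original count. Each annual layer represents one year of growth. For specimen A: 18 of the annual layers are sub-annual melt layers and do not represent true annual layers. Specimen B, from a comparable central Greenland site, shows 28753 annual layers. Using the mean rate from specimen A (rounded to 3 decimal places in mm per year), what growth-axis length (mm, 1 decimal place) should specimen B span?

Specimen A: true annual layer count = 36553 − 18 + 12 = 36547.
A: Mean rate = 58183.6 mm / 36547 years ≈ 1.592 mm per year.
For B, 1.592 mm/year × 28753 years = 45774.8 mm.

45774.8 mm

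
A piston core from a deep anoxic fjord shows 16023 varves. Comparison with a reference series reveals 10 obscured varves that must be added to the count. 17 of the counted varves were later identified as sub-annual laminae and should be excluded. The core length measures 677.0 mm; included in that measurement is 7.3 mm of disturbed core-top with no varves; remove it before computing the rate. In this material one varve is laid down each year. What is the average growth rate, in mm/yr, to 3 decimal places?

0.042 mm/yr

After corrections the count is 16023 − 17 + 10 = 16016 varves.
Net length = 677.0 − 7.3 = 669.7 mm.
Extension rate ≈ 669.7 / 16016 = 0.042 mm/yr.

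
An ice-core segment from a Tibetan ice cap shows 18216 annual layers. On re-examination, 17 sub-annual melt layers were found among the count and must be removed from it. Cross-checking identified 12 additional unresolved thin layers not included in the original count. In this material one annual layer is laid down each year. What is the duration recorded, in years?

18211 years

Correcting the raw count gives 18216 − 17 + 12 = 18211 true annual layers.
At one annual layer per year, that is 18211 years.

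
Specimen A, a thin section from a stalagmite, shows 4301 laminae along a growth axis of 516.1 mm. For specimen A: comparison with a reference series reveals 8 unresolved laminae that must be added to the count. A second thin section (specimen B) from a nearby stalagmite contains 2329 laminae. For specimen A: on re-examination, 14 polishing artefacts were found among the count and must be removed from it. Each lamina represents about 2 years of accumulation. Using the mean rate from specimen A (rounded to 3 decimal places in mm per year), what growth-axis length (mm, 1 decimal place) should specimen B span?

279.5 mm

Specimen A: adjusted count: 4301 − 14 + 8 = 4295 laminae.
Specimen A: multiplying by 2 years per lamina: 4295 × 2 = 8590 years.
A: Mean rate = 516.1 mm / 8590 years ≈ 0.060 mm/year.
Specimen B: 2329 laminae at 2 years each span 2329 × 2 = 4658 years. Length of B = 0.060 × 4658 = 279.5 mm.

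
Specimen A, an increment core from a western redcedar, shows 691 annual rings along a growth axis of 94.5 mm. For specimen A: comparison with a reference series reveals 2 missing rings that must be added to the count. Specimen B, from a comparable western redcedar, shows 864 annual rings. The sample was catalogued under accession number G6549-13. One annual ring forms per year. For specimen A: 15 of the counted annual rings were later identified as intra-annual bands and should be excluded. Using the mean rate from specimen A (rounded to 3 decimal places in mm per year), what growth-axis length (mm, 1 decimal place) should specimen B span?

120.1 mm

Specimen A: true annual ring count = 691 − 15 + 2 = 678.
A: Extension rate ≈ 94.5 / 678 = 0.139 mm/year.
Length of B = 0.139 × 864 = 120.1 mm.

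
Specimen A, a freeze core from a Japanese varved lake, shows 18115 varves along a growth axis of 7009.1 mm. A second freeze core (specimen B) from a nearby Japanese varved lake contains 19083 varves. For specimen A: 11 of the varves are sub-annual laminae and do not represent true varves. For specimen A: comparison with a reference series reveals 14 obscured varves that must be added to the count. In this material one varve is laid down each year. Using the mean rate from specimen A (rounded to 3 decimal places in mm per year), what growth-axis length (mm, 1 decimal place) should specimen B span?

Specimen A: correcting the raw count gives 18115 − 11 + 14 = 18118 true varves.
A: Extension rate ≈ 7009.1 / 18118 = 0.387 mm per year.
B's length ≈ 0.387 × 19083 = 7385.1 mm.

7385.1 mm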